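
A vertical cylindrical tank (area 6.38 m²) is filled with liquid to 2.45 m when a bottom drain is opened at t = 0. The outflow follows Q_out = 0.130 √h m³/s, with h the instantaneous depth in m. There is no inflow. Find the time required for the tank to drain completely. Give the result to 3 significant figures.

154 s

With no inflow, A dh/dt = −0.130 √h.
This is separable: 2 d(√h)/dt = −0.130/A, so √h = √h₀ − (0.130/(2A)) t.
Tank is empty when √h = 0: t_empty = 2A√h₀/0.130.
t_empty = 2·6.38·√2.45/0.130 = 12.760·1.5652/0.130 = 153.64 s.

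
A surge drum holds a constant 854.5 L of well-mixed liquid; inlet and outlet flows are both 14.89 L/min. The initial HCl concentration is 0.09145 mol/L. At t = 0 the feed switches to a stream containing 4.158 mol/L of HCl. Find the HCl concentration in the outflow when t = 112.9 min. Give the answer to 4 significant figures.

3.589 mol/L

Species balance on the tank: V dC/dt = Q(C_in − C).
Time constant τ = V/Q = 854.5/14.89 = 57.3875 min.
This is linear first-order; C(t) = C_in + (C₀ − C_in) e^(−t/τ).
C(112.9) = 4.158 + (0.09145 − 4.158)·e^(−112.9/57.3875) = 4.158 + (-4.06655)·0.139830 = 3.58937 mol/L.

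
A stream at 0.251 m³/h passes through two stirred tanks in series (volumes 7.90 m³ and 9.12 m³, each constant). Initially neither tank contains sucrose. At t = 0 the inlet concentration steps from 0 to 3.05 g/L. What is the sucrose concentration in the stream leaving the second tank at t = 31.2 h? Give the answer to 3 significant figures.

0.718 g/L

Each tank obeys Vᵢ dCᵢ/dt = Q(Cᵢ₋₁ − Cᵢ), so τᵢ = Vᵢ/Q.
τ₁ = 7.90/0.251 = 31.474 h; τ₂ = 9.12/0.251 = 36.335 h.
Tank 1: C₁ = C_in(1 − e^(−t/τ₁)). Tank 2 (τ₁ ≠ τ₂): C₂ = C_in[1 − (τ₁ e^(−t/τ₁) − τ₂ e^(−t/τ₂))/(τ₁ − τ₂)].
At t = 31.2: e^(−t/τ₁) = 0.37110, e^(−t/τ₂) = 0.42372.
C₂ = 3.05·[1 − (31.474·0.37110 − 36.335·0.42372)/(-4.8606)] = 3.05·0.23553 = 0.71837 g/L.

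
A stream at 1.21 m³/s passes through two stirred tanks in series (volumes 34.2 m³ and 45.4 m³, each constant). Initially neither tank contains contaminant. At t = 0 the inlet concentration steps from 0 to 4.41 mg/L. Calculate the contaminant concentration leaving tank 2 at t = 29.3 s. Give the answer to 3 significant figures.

0.999 mg/L

Time constants: τᵢ = Vᵢ/Q for each well-mixed tank.
τ₁ = 34.2/1.21 = 28.264 s; τ₂ = 45.4/1.21 = 37.521 s.
Solving the cascade with C₁(0)=C₂(0)=0 gives C₂(t) = C_in[1 − (τ₁ e^(−t/τ₁) − τ₂ e^(−t/τ₂))/(τ₁ − τ₂)].
At t = 29.3: e^(−t/τ₁) = 0.35465, e^(−t/τ₂) = 0.45799.
C₂ = 4.41·[1 − (28.264·0.35465 − 37.521·0.45799)/(-9.2562)] = 4.41·0.22643 = 0.99856 mg/L.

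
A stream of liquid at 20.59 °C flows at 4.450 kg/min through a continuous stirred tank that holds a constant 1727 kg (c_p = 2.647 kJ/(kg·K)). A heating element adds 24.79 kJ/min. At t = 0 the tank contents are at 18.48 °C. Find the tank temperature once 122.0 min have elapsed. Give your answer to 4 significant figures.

Energy balance: M c_p dT/dt = ṁ c_p (T_in − T) + 24.79.
Rearrange: dT/dt = (T_ss − T)/τ with τ = M/ṁ = 388.090 min and T_ss = T_in + Q̇/(ṁ c_p) = 22.6946 °C.
Solution: T(t) = T_ss + (T₀ − T_ss) e^(−t/τ).
T(122.0) = 22.6946 + (-4.21457)·e^(−122.0/388.090) = 22.6946 + (-4.21457)·0.730256 = 19.6169 °C.

19.62 °C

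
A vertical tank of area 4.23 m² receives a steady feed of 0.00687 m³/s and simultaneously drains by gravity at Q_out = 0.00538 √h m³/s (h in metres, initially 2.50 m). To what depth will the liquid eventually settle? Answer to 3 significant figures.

A dh/dt = Q_in − 0.00538 √h. Steady state requires inflow = outflow:
Q_in = 0.00538 √h_ss ⇒ √h_ss = 0.00687/0.00538 = 1.2770.
h_ss = 1.2770² = 1.6306 m. (Since h₀ = 2.50 m > h_ss, the level will fall toward this value.)

1.63 m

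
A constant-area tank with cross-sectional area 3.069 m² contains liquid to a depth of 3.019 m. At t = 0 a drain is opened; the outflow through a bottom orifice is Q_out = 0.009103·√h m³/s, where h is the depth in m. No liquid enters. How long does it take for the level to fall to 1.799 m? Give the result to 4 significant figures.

Mass balance (ρ constant): A dh/dt = −0.009103 √h.
∫ h^(−1/2) dh = −(0.009103/A) ∫ dt, giving 2√h = 2√h₀ − (0.009103/A) t.
t = 2A(√h₀ − √h)/0.009103 = 2·3.069·(√3.019 − √1.799)/0.009103
  = 6.13800 × (1.73753 − 1.34127) / 0.009103 = 267.191 s.

267.2 s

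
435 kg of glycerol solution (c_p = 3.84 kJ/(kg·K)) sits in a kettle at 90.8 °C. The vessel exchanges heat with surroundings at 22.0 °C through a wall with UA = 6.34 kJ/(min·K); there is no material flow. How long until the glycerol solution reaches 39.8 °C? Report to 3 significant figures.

356 min

M c_p dT/dt = −UA(T − T_amb).
τ = M c_p/UA = 263.47 min; T_ss = T_amb = 22.000 °C.
T(t) = T_ss + (T₀ − T_ss)e^(−t/τ); set T = 39.8:
t = −τ ln[(T − T_ss)/(T₀ − T_ss)] = −263.47 · ln(0.25872) = 356.21 min.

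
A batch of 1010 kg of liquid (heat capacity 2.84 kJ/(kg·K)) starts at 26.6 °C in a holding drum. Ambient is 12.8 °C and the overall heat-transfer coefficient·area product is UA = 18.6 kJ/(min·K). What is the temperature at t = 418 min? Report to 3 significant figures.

13.7 °C

Lumped-capacitance energy balance: M c_p dT/dt = UA(T_amb − T).
dT/dt = (T_ss − T)/τ with T_ss = T_amb = 12.800 °C, τ = M c_p/UA = 1010·2.84/18.6 = 154.22 min.
Solution: T(t) = T_ss + (T₀ − T_ss) e^(−t/τ).
T(418) = 12.800 + (13.800)·0.066504 = 13.718 °C.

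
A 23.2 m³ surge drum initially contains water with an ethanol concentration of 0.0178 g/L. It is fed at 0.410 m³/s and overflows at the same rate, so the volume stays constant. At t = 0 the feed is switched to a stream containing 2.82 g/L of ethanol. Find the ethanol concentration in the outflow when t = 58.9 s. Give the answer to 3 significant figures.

1.83 g/L

Species balance on the tank: V dC/dt = Q(C_in − C).
So dC/dt = (C_in − C)/τ with τ = V/Q = 23.2/0.410 = 56.585 s.
C approaches C_in exponentially: C(t) = C_in + (C₀ − C_in) e^(−t/τ).
C(58.9) = 2.82 + (0.0178 − 2.82)·e^(−58.9/56.585) = 2.82 + (-2.8022)·0.35313 = 1.8304 g/L.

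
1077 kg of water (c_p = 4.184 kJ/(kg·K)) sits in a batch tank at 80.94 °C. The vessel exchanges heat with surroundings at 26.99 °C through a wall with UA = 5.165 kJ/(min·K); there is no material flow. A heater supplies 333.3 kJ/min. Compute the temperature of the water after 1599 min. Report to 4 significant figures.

Lumped-capacitance energy balance: M c_p dT/dt = UA(T_amb − T) + Q̇.
dT/dt = (T_ss − T)/τ with T_ss = T_amb + Q̇/UA = 26.99 + 333.3/5.165 = 91.5205 °C, τ = M c_p/UA = 1077·4.184/5.165 = 872.443 min.
Integrating: T(t) = T_ss + (T₀ − T_ss) e^(−t/τ).
T(1599) = 91.5205 + (-10.5805)·0.159968 = 89.8280 °C.

89.83 °C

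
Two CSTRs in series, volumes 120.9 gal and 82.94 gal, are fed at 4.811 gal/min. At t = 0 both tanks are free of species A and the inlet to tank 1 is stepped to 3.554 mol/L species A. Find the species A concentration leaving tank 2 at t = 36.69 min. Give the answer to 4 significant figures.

Each tank obeys Vᵢ dCᵢ/dt = Q(Cᵢ₋₁ − Cᵢ), so τᵢ = Vᵢ/Q.
τ₁ = 120.9/4.811 = 25.1299 min; τ₂ = 82.94/4.811 = 17.2397 min.
Tank 1: C₁ = C_in(1 − e^(−t/τ₁)). Tank 2 (τ₁ ≠ τ₂): C₂ = C_in[1 − (τ₁ e^(−t/τ₁) − τ₂ e^(−t/τ₂))/(τ₁ − τ₂)].
At t = 36.69: e^(−t/τ₁) = 0.232233, e^(−t/τ₂) = 0.119048.
C₂ = 3.554·[1 − (25.1299·0.232233 − 17.2397·0.119048)/(7.89025)] = 3.554·0.520464 = 1.84973 mol/L.

1.850 mol/L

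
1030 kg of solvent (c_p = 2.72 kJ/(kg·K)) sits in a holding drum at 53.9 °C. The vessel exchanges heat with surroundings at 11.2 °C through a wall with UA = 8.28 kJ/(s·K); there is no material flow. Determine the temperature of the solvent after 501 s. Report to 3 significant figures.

Lumped-capacitance energy balance: M c_p dT/dt = UA(T_amb − T).
dT/dt = (T_ss − T)/τ with T_ss = T_amb = 11.200 °C, τ = M c_p/UA = 1030·2.72/8.28 = 338.36 s.
This is linear first-order; T(t) = T_ss + (T₀ − T_ss) e^(−t/τ).
T(501) = 11.200 + (42.700)·0.22748 = 20.913 °C.

20.9 °C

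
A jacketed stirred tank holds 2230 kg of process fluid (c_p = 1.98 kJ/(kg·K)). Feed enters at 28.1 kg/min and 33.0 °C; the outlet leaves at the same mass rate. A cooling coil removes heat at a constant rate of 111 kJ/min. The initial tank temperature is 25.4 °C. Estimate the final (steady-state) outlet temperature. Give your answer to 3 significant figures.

31.0 °C

Energy balance: M c_p dT/dt = ṁ c_p (T_in − T) − 111.
At steady state dT/dt = 0 ⇒ T_ss = T_in − Q̇/(ṁ c_p) = 33.0 − 111/(28.1·1.98) = 31.005 °C.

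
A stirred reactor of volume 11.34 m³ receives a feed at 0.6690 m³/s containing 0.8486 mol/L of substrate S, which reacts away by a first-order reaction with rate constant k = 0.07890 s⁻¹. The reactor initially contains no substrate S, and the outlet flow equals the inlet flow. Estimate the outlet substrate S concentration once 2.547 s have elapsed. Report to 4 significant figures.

0.1075 mol/L

Accumulation = in − out − consumed: V dC/dt = Q C_in − Q C − k V C.
dC/dt = (Q/V) C_in − (Q/V + k) C; effective rate a = Q/V + k = 0.0589947 + 0.07890 = 0.137895 s⁻¹.
C_ss = Q C_in/(Q + kV) = 0.363052 mol/L; C(t) = C_ss + (C₀ − C_ss) e^(−a t).
C(2.547) = 0.363052 + (-0.363052)·e^(−0.137895·2.547) = 0.363052 + (-0.363052)·0.703830 = 0.107525 mol/L.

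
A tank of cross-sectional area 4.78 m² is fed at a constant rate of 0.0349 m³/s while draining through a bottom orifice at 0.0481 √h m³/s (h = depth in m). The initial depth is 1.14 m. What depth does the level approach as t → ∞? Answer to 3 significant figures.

Accumulation of liquid (constant cross-section A): A dh/dt = Q_in − 0.0481 √h. At steady state dh/dt = 0:
Q_in = 0.0481 √h_ss ⇒ √h_ss = 0.0349/0.0481 = 0.72557.
h_ss = 0.72557² = 0.52645 m. (Since h₀ = 1.14 m > h_ss, the level will fall toward this value.)

0.526 m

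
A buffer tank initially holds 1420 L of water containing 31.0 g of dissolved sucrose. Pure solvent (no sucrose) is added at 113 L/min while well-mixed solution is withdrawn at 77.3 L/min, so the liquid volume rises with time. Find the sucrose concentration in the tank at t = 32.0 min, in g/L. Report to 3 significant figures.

0.00337 g/L

Total volume: dV/dt = Q_in − Q_out = 35.700 L/min, so V(t) = 1420 + 35.700 t and V(32.0) = 2562.4 L.
Species balance (pure solvent in): dm/dt = −Q_out · m/V(t).
Separate: dm/m = −Q_out dt/V(t) ⇒ ln(m/m₀) = −(Q_out/(Q_in−Q_out)) ln(V/V₀).
m = m₀ (V₀/V)^(Q_out/(Q_in−Q_out)) = 31.0 × (1420/2562.4)^(2.1653) = 8.6353 g.
C = m/V = 8.6353/2562.4 = 0.0033700 g/L.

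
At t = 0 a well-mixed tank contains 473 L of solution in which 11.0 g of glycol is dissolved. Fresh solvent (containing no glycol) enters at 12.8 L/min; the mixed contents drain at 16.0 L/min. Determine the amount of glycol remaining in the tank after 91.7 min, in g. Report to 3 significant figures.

0.0867 g

Total volume: dV/dt = Q_in − Q_out = -3.2000 L/min, so V(t) = 473 − 3.2000 t and V(91.7) = 179.56 L.
No glycol enters, so dm/dt = −Q_out · (m/V).
Separate: dm/m = −Q_out dt/V(t) ⇒ ln(m/m₀) = −(Q_out/(Q_in−Q_out)) ln(V/V₀).
m = m₀ (V₀/V)^(Q_out/(Q_in−Q_out)) = 11.0 × (473/179.56)^(-5.0000) = 0.086723 g.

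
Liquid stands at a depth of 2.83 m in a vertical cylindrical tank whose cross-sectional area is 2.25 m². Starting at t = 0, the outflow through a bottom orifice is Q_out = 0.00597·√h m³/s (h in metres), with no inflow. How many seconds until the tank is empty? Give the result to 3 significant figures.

A dh/dt = −Q_out = −0.00597 √h.
∫ h^(−1/2) dh = −(0.00597/A) ∫ dt, giving 2√h = 2√h₀ − (0.00597/A) t.
Set h = 0: 2√h₀ = (0.00597/A) t_empty ⇒ t_empty = 2A√h₀/0.00597.
t_empty = 2·2.25·√2.83/0.00597 = 4.5000·1.6823/0.00597 = 1268.0 s.

1270 s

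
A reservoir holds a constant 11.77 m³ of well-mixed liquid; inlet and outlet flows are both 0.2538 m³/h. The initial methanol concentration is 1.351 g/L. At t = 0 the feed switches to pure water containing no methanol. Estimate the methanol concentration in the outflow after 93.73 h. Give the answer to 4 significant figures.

Species balance on the tank: V dC/dt = Q(C_in − C).
Rewrite as dC/dt + C/τ = C_in/τ, τ = V/Q = 46.3751 h.
Integrating: C(t) = C_in + (C₀ − C_in) e^(−t/τ).
C(93.73) = 0 + (1.351 − 0)·e^(−93.73/46.3751) = 0 + (1.35100)·0.132506 = 0.179016 g/L.

0.1790 g/L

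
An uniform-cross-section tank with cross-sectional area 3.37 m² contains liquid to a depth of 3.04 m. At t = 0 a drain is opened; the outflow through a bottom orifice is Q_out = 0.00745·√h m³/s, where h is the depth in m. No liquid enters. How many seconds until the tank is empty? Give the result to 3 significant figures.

1580 s

Unsteady balance on liquid volume: A dh/dt = −0.00745 √h.
This is separable: 2 d(√h)/dt = −0.00745/A, so √h = √h₀ − (0.00745/(2A)) t.
Tank is empty when √h = 0: t_empty = 2A√h₀/0.00745.
t_empty = 2·3.37·√3.04/0.00745 = 6.7400·1.7436/0.00745 = 1577.4 s.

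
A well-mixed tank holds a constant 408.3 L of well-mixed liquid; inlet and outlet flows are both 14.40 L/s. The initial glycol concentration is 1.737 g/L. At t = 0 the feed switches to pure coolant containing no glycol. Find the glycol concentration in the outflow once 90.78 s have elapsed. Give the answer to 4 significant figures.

Mass balance on the solute (V constant): V dC/dt = Q(C_in − C).
So dC/dt = (C_in − C)/τ with τ = V/Q = 408.3/14.40 = 28.3542 s.
C approaches C_in exponentially: C(t) = C_in + (C₀ − C_in) e^(−t/τ).
C(90.78) = 0 + (1.737 − 0)·e^(−90.78/28.3542) = 0 + (1.73700)·0.0406952 = 0.0706875 g/L.

0.07069 g/L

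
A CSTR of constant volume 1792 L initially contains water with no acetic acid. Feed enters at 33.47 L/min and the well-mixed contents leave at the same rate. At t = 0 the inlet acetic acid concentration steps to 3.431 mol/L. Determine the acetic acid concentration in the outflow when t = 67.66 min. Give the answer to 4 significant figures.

2.461 mol/L

Mass balance on the solute (V constant): V dC/dt = Q(C_in − C).
So dC/dt = (C_in − C)/τ with τ = V/Q = 1792/33.47 = 53.5405 min.
This is linear first-order; C(t) = C_in + (C₀ − C_in) e^(−t/τ).
C(67.66) = 3.431 + (0 − 3.431)·e^(−67.66/53.5405) = 3.431 + (-3.43100)·0.282602 = 2.46139 mol/L.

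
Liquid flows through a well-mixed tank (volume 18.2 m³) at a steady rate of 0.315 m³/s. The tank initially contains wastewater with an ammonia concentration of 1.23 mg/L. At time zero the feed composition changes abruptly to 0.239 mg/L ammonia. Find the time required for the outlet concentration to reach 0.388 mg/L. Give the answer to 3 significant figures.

Species balance: V dC/dt = Q(C_in − C) ⇒ τ = V/Q = 57.778 s.
C(t) = C_in + (C₀ − C_in) e^(−t/τ). Set C = 0.388 and solve for t:
e^(−t/τ) = (C − C_in)/(C₀ − C_in) = (0.388 − 0.239)/(1.23 − 0.239) = 0.15035
t = −τ ln(…) = 57.778 × 1.8948 = 109.48 s.

109 s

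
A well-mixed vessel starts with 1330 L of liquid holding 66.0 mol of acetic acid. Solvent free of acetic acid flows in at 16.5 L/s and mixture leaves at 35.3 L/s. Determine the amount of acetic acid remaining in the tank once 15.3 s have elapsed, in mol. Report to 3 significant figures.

41.8 mol

Total volume: dV/dt = Q_in − Q_out = -18.800 L/s, so V(t) = 1330 − 18.800 t and V(15.3) = 1042.4 L.
Solute balance: dm/dt = 0 − Q_out C = −Q_out m/V(t).
dm/m = −Q_out dt/(V₀ − 18.800 t); integrating gives ln(m/m₀) = −(Q_out/(Q_in−Q_out)) ln(V/V₀).
m = m₀ (V₀/V)^(Q_out/(Q_in−Q_out)) = 66.0 × (1330/1042.4)^(-1.8777) = 41.766 mol.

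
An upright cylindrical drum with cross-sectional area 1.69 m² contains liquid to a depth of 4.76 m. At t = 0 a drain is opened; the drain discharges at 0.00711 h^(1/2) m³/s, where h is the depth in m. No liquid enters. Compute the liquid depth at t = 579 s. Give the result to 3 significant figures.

With no inflow, A dh/dt = −0.00711 √h.
Separate and integrate: 2(√h − √h₀) = −(0.00711/A) t.
√h = √4.76 − 0.00711·579/(2·1.69) = 2.1817 − 1.2180 = 0.96379.
h = 0.96379² = 0.92888 m.

0.929 m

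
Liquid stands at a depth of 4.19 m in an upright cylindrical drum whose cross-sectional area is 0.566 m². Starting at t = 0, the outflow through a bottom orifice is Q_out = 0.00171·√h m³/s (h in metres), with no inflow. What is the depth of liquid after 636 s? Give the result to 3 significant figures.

1.18 m

A dh/dt = −Q_out = −0.00171 √h.
∫ h^(−1/2) dh = −(0.00171/A) ∫ dt, giving 2√h = 2√h₀ − (0.00171/A) t.
√h = √4.19 − 0.00171·636/(2·0.566) = 2.0469 − 0.96074 = 1.0862.
h = 1.0862² = 1.1798 m.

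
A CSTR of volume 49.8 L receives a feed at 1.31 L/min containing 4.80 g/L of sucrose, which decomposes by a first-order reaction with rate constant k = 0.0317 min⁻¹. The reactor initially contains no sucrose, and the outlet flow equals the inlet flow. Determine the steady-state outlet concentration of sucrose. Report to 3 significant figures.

Accumulation = in − out − consumed: V dC/dt = Q C_in − Q C − k V C.
At steady state: 0 = Q C_in − (Q + kV) C_ss, so C_ss = Q C_in/(Q + kV).
C_ss = 1.31·4.80/(1.31 + 0.0317·49.8) = 6.2880/2.8887 = 2.1768 g/L.

2.18 g/L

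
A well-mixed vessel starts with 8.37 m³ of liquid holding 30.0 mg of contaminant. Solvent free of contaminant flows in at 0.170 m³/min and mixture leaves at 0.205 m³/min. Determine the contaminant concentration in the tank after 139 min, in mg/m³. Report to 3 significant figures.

Let m(t) be the amount of contaminant. Volume: V(t) = V₀ + (Q_in − Q_out) t = 8.37 − 0.035000 t; V(139) = 3.5050 m³.
No contaminant enters, so dm/dt = −Q_out · (m/V).
Separate: dm/m = −Q_out dt/V(t) ⇒ ln(m/m₀) = −(Q_out/(Q_in−Q_out)) ln(V/V₀).
m = m₀ (V₀/V)^(Q_out/(Q_in−Q_out)) = 30.0 × (8.37/3.5050)^(-5.8571) = 0.18319 mg.
C = m/V = 0.18319/3.5050 = 0.052265 mg/m³.

0.0523 mg/m³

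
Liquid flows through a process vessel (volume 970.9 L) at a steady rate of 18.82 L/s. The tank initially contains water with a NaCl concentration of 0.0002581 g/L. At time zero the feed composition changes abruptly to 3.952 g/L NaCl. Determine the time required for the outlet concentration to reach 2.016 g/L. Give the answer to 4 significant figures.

36.81 s

Species balance: V dC/dt = Q(C_in − C) ⇒ τ = V/Q = 51.5887 s.
C(t) = C_in + (C₀ − C_in) e^(−t/τ). Set C = 2.016 and solve for t:
e^(−t/τ) = (C − C_in)/(C₀ − C_in) = (2.016 − 3.952)/(0.0002581 − 3.952) = 0.489911
t = −τ ln(…) = 51.5887 × 0.713532 = 36.8102 s.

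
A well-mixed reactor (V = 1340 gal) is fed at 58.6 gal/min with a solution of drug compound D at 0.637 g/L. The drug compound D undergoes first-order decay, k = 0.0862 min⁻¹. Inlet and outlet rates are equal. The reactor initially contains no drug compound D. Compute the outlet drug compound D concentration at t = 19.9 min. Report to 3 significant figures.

0.198 g/L

Accumulation = in − out − consumed: V dC/dt = Q C_in − Q C − k V C.
dC/dt = (Q/V) C_in − (Q/V + k) C; effective rate a = Q/V + k = 0.043731 + 0.0862 = 0.12993 min⁻¹.
C_ss = Q C_in/(Q + kV) = 0.21440 g/L; C(t) = C_ss + (C₀ − C_ss) e^(−a t).
C(19.9) = 0.21440 + (-0.21440)·e^(−0.12993·19.9) = 0.21440 + (-0.21440)·0.075348 = 0.19824 g/L.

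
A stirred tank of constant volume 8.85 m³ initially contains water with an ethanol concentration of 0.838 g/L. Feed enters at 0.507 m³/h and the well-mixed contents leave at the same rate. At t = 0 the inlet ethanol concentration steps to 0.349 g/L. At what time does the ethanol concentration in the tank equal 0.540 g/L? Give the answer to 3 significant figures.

16.4 h

Mass balance on the solute (V constant): V dC/dt = Q(C_in − C), so τ = V/Q = 17.456 h.
C(t) = C_in + (C₀ − C_in) e^(−t/τ). Set C = 0.540 and solve for t:
e^(−t/τ) = (C − C_in)/(C₀ − C_in) = (0.540 − 0.349)/(0.838 − 0.349) = 0.39059
t = −τ ln(…) = 17.456 × 0.94009 = 16.410 h.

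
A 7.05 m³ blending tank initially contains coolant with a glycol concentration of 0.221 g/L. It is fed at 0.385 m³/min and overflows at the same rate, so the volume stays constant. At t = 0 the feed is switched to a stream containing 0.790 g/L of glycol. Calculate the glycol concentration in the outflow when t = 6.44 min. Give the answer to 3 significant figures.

Species balance on the tank: V dC/dt = Q(C_in − C).
Rewrite as dC/dt + C/τ = C_in/τ, τ = V/Q = 18.312 min.
Integrating: C(t) = C_in + (C₀ − C_in) e^(−t/τ).
C(6.44) = 0.790 + (0.221 − 0.790)·e^(−6.44/18.312) = 0.790 + (-0.56900)·0.70350 = 0.38971 g/L.

0.390 g/L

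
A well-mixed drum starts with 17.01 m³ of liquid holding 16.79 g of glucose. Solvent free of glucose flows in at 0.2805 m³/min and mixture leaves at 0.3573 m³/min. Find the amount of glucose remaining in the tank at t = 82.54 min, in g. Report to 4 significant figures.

Total volume: dV/dt = Q_in − Q_out = -0.0768000 m³/min, so V(t) = 17.01 − 0.0768000 t and V(82.54) = 10.6709 m³.
No glucose enters, so dm/dt = −Q_out · (m/V).
dm/m = −Q_out dt/(V₀ − 0.0768000 t); integrating gives ln(m/m₀) = −(Q_out/(Q_in−Q_out)) ln(V/V₀).
m = m₀ (V₀/V)^(Q_out/(Q_in−Q_out)) = 16.79 × (17.01/10.6709)^(-4.65234) = 1.91841 g.

1.918 g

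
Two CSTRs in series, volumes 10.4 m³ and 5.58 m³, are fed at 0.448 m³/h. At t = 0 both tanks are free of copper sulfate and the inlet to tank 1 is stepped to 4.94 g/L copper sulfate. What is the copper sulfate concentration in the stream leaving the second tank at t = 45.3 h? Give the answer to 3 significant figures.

Each tank obeys Vᵢ dCᵢ/dt = Q(Cᵢ₋₁ − Cᵢ), so τᵢ = Vᵢ/Q.
τ₁ = 10.4/0.448 = 23.214 h; τ₂ = 5.58/0.448 = 12.455 h.
Solving the cascade with C₁(0)=C₂(0)=0 gives C₂(t) = C_in[1 − (τ₁ e^(−t/τ₁) − τ₂ e^(−t/τ₂))/(τ₁ − τ₂)].
At t = 45.3: e^(−t/τ₁) = 0.14208, e^(−t/τ₂) = 0.026332.
C₂ = 4.94·[1 − (23.214·0.14208 − 12.455·0.026332)/(10.759)] = 4.94·0.72393 = 3.5762 g/L.

3.58 g/L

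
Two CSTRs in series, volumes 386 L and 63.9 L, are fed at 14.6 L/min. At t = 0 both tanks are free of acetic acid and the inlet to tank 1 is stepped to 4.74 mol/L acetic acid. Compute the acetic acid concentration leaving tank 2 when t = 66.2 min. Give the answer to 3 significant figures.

Time constants: τᵢ = Vᵢ/Q for each well-mixed tank.
τ₁ = 386/14.6 = 26.438 min; τ₂ = 63.9/14.6 = 4.3767 min.
Tank 1: C₁ = C_in(1 − e^(−t/τ₁)). Tank 2 (τ₁ ≠ τ₂): C₂ = C_in[1 − (τ₁ e^(−t/τ₁) − τ₂ e^(−t/τ₂))/(τ₁ − τ₂)].
At t = 66.2: e^(−t/τ₁) = 0.081762, e^(−t/τ₂) = 2.6982e-07.
C₂ = 4.74·[1 − (26.438·0.081762 − 4.3767·2.6982e-07)/(22.062)] = 4.74·0.90202 = 4.2756 mol/L.

4.28 mol/L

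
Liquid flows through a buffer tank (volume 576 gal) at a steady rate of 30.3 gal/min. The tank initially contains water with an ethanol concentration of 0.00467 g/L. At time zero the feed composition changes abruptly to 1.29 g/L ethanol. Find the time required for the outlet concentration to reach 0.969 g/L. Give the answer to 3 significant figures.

Mass balance on the solute (V constant): V dC/dt = Q(C_in − C), so τ = V/Q = 19.010 min.
C(t) = C_in + (C₀ − C_in) e^(−t/τ). Set C = 0.969 and solve for t:
e^(−t/τ) = (C − C_in)/(C₀ − C_in) = (0.969 − 1.29)/(0.00467 − 1.29) = 0.24974
t = −τ ln(…) = 19.010 × 1.3873 = 26.373 min.

26.4 min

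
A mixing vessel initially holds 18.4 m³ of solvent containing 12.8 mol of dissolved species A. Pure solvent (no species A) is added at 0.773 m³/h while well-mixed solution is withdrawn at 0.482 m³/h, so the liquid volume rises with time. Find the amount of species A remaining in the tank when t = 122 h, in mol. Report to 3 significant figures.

Let m(t) be the amount of species A. Volume: V(t) = V₀ + (Q_in − Q_out) t = 18.4 + 0.29100 t; V(122) = 53.902 m³.
Solute balance: dm/dt = 0 − Q_out C = −Q_out m/V(t).
dm/m = −Q_out dt/(V₀ + 0.29100 t); integrating gives ln(m/m₀) = −(Q_out/(Q_in−Q_out)) ln(V/V₀).
m = m₀ (V₀/V)^(Q_out/(Q_in−Q_out)) = 12.8 × (18.4/53.902)^(1.6564) = 2.1580 mol.

2.16 mol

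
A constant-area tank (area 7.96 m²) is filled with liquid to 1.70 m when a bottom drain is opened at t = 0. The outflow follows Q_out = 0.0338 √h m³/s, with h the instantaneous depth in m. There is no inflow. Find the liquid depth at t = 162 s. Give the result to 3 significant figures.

0.921 m

A dh/dt = −Q_out = −0.0338 √h.
∫ h^(−1/2) dh = −(0.0338/A) ∫ dt, giving 2√h = 2√h₀ − (0.0338/A) t.
√h = √1.70 − 0.0338·162/(2·7.96) = 1.3038 − 0.34394 = 0.95990.
h = 0.95990² = 0.92140 m.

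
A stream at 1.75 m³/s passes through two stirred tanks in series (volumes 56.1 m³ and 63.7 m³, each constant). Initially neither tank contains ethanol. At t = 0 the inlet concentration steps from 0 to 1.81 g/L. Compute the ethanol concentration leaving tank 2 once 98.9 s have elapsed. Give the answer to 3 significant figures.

1.42 g/L

Time constants: τᵢ = Vᵢ/Q for each well-mixed tank.
τ₁ = 56.1/1.75 = 32.057 s; τ₂ = 63.7/1.75 = 36.400 s.
Tank 1: C₁ = C_in(1 − e^(−t/τ₁)). Tank 2 (τ₁ ≠ τ₂): C₂ = C_in[1 − (τ₁ e^(−t/τ₁) − τ₂ e^(−t/τ₂))/(τ₁ − τ₂)].
At t = 98.9: e^(−t/τ₁) = 0.045725, e^(−t/τ₂) = 0.066070.
C₂ = 1.81·[1 − (32.057·0.045725 − 36.400·0.066070)/(-4.3429)] = 1.81·0.78375 = 1.4186 g/L.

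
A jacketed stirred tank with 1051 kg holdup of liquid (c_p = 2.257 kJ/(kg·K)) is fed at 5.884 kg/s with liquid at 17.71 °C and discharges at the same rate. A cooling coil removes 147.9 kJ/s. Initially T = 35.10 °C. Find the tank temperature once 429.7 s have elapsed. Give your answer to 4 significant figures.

First-law balance (no shaft work): M c_p dT/dt = ṁ c_p (T_in − T) − 147.9.
τ = M/ṁ = 178.620 s; T_ss = T_in − Q̇/(ṁ c_p) = 17.71 − 147.9/(5.884·2.257) = 6.57311 °C.
Integrating: T(t) = T_ss + (T₀ − T_ss) e^(−t/τ).
T(429.7) = 6.57311 + (28.5269)·e^(−429.7/178.620) = 6.57311 + (28.5269)·0.0902054 = 9.14639 °C.

9.146 °C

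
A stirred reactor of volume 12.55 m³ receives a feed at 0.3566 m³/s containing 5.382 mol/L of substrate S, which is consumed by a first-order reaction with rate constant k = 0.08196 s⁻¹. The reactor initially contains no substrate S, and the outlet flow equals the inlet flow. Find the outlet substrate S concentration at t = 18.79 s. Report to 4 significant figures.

1.211 mol/L

Species balance: V dC/dt = Q C_in − Q C − k V C.
dC/dt = (Q/V) C_in − (Q/V + k) C; effective rate a = Q/V + k = 0.0284143 + 0.08196 = 0.110374 s⁻¹.
C_ss = Q C_in/(Q + kV) = 1.38552 mol/L; C(t) = C_ss + (C₀ − C_ss) e^(−a t).
C(18.79) = 1.38552 + (-1.38552)·e^(−0.110374·18.79) = 1.38552 + (-1.38552)·0.125690 = 1.21137 mol/L.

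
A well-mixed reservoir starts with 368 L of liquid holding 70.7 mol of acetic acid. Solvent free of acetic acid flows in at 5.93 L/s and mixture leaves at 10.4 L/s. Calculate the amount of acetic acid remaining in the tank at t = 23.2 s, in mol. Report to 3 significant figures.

Let m(t) be the amount of acetic acid. Volume: V(t) = V₀ + (Q_in − Q_out) t = 368 − 4.4700 t; V(23.2) = 264.30 L.
Species balance (pure solvent in): dm/dt = −Q_out · m/V(t).
Separate: dm/m = −Q_out dt/V(t) ⇒ ln(m/m₀) = −(Q_out/(Q_in−Q_out)) ln(V/V₀).
m = m₀ (V₀/V)^(Q_out/(Q_in−Q_out)) = 70.7 × (368/264.30)^(-2.3266) = 32.730 mol.

32.7 mol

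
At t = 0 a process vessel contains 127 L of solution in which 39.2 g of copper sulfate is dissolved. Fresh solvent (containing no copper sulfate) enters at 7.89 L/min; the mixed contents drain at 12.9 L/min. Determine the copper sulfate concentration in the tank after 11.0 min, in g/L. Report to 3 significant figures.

0.126 g/L

Total volume: dV/dt = Q_in − Q_out = -5.0100 L/min, so V(t) = 127 − 5.0100 t and V(11.0) = 71.890 L.
No copper sulfate enters, so dm/dt = −Q_out · (m/V).
Separate: dm/m = −Q_out dt/V(t) ⇒ ln(m/m₀) = −(Q_out/(Q_in−Q_out)) ln(V/V₀).
m = m₀ (V₀/V)^(Q_out/(Q_in−Q_out)) = 39.2 × (127/71.890)^(-2.5749) = 9.0563 g.
C = m/V = 9.0563/71.890 = 0.12597 g/L.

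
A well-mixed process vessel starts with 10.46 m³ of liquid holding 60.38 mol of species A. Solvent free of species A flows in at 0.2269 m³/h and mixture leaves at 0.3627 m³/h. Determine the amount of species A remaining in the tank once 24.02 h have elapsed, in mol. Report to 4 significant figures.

Let m(t) be the amount of species A. Volume: V(t) = V₀ + (Q_in − Q_out) t = 10.46 − 0.135800 t; V(24.02) = 7.19808 m³.
Species balance (pure solvent in): dm/dt = −Q_out · m/V(t).
dm/m = −Q_out dt/(V₀ − 0.135800 t); integrating gives ln(m/m₀) = −(Q_out/(Q_in−Q_out)) ln(V/V₀).
m = m₀ (V₀/V)^(Q_out/(Q_in−Q_out)) = 60.38 × (10.46/7.19808)^(-2.67084) = 22.2524 mol.

22.25 mol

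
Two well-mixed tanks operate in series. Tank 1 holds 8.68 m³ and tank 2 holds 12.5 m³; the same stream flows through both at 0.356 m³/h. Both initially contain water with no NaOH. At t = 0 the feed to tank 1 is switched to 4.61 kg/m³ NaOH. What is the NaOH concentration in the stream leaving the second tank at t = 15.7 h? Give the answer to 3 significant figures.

0.466 kg/m³

Species balance on tank i: dCᵢ/dt = (Cᵢ₋₁ − Cᵢ)/τᵢ with τᵢ = Vᵢ/Q.
τ₁ = 8.68/0.356 = 24.382 h; τ₂ = 12.5/0.356 = 35.112 h.
Tank 1: C₁ = C_in(1 − e^(−t/τ₁)). Tank 2 (τ₁ ≠ τ₂): C₂ = C_in[1 − (τ₁ e^(−t/τ₁) − τ₂ e^(−t/τ₂))/(τ₁ − τ₂)].
At t = 15.7: e^(−t/τ₁) = 0.52523, e^(−t/τ₂) = 0.63946.
C₂ = 4.61·[1 − (24.382·0.52523 − 35.112·0.63946)/(-10.730)] = 4.61·0.10099 = 0.46558 kg/m³.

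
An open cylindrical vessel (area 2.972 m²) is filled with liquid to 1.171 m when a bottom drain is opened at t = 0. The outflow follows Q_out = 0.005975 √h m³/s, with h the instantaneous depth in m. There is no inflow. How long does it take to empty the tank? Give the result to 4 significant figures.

A dh/dt = −Q_out = −0.005975 √h.
This is separable: 2 d(√h)/dt = −0.005975/A, so √h = √h₀ − (0.005975/(2A)) t.
Tank is empty when √h = 0: t_empty = 2A√h₀/0.005975.
t_empty = 2·2.972·√1.171/0.005975 = 5.94400·1.08213/0.005975 = 1076.51 s.

1077 s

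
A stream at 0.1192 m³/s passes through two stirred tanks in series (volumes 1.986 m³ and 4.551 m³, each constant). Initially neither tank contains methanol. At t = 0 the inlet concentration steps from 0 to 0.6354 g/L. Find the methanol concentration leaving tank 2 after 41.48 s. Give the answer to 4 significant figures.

Species balance on tank i: dCᵢ/dt = (Cᵢ₋₁ − Cᵢ)/τᵢ with τᵢ = Vᵢ/Q.
τ₁ = 1.986/0.1192 = 16.6611 s; τ₂ = 4.551/0.1192 = 38.1795 s.
Tank 1: C₁ = C_in(1 − e^(−t/τ₁)). Tank 2 (τ₁ ≠ τ₂): C₂ = C_in[1 − (τ₁ e^(−t/τ₁) − τ₂ e^(−t/τ₂))/(τ₁ − τ₂)].
At t = 41.48: e^(−t/τ₁) = 0.0829402, e^(−t/τ₂) = 0.337414.
C₂ = 0.6354·[1 − (16.6611·0.0829402 − 38.1795·0.337414)/(-21.5185)] = 0.6354·0.465556 = 0.295814 g/L.

0.2958 g/L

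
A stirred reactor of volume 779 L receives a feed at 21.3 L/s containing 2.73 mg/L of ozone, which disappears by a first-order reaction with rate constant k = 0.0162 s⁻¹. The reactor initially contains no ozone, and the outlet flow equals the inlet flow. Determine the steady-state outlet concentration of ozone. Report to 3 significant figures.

1.71 mg/L

V dC/dt = Q(C_in − C) − k V C.
Steady state (dC/dt = 0): C_ss = Q C_in/(Q + kV) = C_in/(1 + kV/Q).
C_ss = 21.3·2.73/(21.3 + 0.0162·779) = 58.149/33.920 = 1.7143 mg/L.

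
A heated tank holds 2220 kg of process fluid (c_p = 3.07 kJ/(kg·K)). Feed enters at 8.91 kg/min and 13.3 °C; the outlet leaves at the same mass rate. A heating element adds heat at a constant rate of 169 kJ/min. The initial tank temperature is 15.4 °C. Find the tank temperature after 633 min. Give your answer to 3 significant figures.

19.2 °C

Energy balance: M c_p dT/dt = ṁ c_p (T_in − T) + 169.
τ = M/ṁ = 249.16 min; T_ss = T_in + Q̇/(ṁ c_p) = 13.3 + 169/(8.91·3.07) = 19.478 °C.
Solution: T(t) = T_ss + (T₀ − T_ss) e^(−t/τ).
T(633) = 19.478 + (-4.0783)·e^(−633/249.16) = 19.478 + (-4.0783)·0.078823 = 19.157 °C.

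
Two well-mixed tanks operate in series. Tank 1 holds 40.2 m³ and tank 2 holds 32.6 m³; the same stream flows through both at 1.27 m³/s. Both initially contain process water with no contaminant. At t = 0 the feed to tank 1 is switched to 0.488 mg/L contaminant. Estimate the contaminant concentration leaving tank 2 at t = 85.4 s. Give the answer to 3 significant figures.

0.389 mg/L

Species balance on tank i: dCᵢ/dt = (Cᵢ₋₁ − Cᵢ)/τᵢ with τᵢ = Vᵢ/Q.
τ₁ = 40.2/1.27 = 31.654 s; τ₂ = 32.6/1.27 = 25.669 s.
Solving the cascade with C₁(0)=C₂(0)=0 gives C₂(t) = C_in[1 − (τ₁ e^(−t/τ₁) − τ₂ e^(−t/τ₂))/(τ₁ − τ₂)].
At t = 85.4: e^(−t/τ₁) = 0.067343, e^(−t/τ₂) = 0.035903.
C₂ = 0.488·[1 − (31.654·0.067343 − 25.669·0.035903)/(5.9843)] = 0.488·0.79780 = 0.38933 mg/L.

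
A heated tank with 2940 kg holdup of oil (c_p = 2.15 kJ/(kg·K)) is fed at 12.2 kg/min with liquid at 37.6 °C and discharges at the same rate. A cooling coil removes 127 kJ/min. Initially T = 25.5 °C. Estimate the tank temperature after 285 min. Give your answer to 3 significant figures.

M c_p dT/dt = ṁ c_p (T_in − T) − Q̇.
Rearrange: dT/dt = (T_ss − T)/τ with τ = M/ṁ = 240.98 min and T_ss = T_in − Q̇/(ṁ c_p) = 32.758 °C.
Solution: T(t) = T_ss + (T₀ − T_ss) e^(−t/τ).
T(285) = 32.758 + (-7.2582)·e^(−285/240.98) = 32.758 + (-7.2582)·0.30646 = 30.534 °C.

30.5 °C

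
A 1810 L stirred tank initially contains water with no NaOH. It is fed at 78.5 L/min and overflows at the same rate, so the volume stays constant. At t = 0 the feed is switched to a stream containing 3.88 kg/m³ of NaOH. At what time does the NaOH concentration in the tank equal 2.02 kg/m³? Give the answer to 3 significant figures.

17.0 min

Unsteady species balance (constant V, well mixed): V dC/dt = Q(C_in − C), so τ = V/Q = 23.057 min.
C(t) = C_in + (C₀ − C_in) e^(−t/τ). Set C = 2.02 and solve for t:
e^(−t/τ) = (C − C_in)/(C₀ − C_in) = (2.02 − 3.88)/(0 − 3.88) = 0.47938
t = −τ ln(…) = 23.057 × 0.73526 = 16.953 min.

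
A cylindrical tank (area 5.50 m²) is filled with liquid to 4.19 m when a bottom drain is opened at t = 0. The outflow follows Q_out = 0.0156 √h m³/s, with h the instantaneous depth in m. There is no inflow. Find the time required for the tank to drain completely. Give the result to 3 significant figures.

Mass balance (ρ constant): A dh/dt = −0.0156 √h.
This is separable: 2 d(√h)/dt = −0.0156/A, so √h = √h₀ − (0.0156/(2A)) t.
Set h = 0: 2√h₀ = (0.0156/A) t_empty ⇒ t_empty = 2A√h₀/0.0156.
t_empty = 2·5.50·√4.19/0.0156 = 11.000·2.0469/0.0156 = 1443.4 s.

1440 s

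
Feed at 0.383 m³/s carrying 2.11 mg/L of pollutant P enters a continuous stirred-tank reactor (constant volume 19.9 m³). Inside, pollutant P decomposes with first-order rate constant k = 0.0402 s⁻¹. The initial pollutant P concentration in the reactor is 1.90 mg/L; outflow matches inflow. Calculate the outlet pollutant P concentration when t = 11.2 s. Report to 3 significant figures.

1.31 mg/L

V dC/dt = Q(C_in − C) − k V C.
This is linear with rate a = Q/V + k = 0.059446 s⁻¹.
C_ss = Q C_in/(Q + kV) = 0.68313 mg/L; C(t) = C_ss + (C₀ − C_ss) e^(−a t).
C(11.2) = 0.68313 + (1.2169)·e^(−0.059446·11.2) = 0.68313 + (1.2169)·0.51386 = 1.3084 mg/L.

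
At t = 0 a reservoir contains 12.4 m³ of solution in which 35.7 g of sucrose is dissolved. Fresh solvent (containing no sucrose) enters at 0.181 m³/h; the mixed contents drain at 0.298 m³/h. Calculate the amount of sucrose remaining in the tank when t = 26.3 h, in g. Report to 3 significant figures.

Total volume: dV/dt = Q_in − Q_out = -0.11700 m³/h, so V(t) = 12.4 − 0.11700 t and V(26.3) = 9.3229 m³.
Species balance (pure solvent in): dm/dt = −Q_out · m/V(t).
dm/m = −Q_out dt/(V₀ − 0.11700 t); integrating gives ln(m/m₀) = −(Q_out/(Q_in−Q_out)) ln(V/V₀).
m = m₀ (V₀/V)^(Q_out/(Q_in−Q_out)) = 35.7 × (12.4/9.3229)^(-2.5470) = 17.265 g.

17.3 g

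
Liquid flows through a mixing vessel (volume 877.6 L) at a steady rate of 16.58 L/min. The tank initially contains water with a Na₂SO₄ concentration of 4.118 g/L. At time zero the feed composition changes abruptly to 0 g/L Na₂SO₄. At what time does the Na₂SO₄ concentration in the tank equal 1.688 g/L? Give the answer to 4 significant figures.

47.21 min

Species balance: V dC/dt = Q(C_in − C) ⇒ τ = V/Q = 52.9312 min.
C(t) = C_in + (C₀ − C_in) e^(−t/τ). Set C = 1.688 and solve for t:
e^(−t/τ) = (C − C_in)/(C₀ − C_in) = (1.688 − 0)/(4.118 − 0) = 0.409908
t = −τ ln(…) = 52.9312 × 0.891823 = 47.2053 min.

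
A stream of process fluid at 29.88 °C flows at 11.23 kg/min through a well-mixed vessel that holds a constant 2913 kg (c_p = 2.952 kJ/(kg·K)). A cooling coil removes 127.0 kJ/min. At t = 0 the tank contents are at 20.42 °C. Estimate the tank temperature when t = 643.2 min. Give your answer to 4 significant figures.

Energy balance: M c_p dT/dt = ṁ c_p (T_in − T) − 127.0.
Rearrange: dT/dt = (T_ss − T)/τ with τ = M/ṁ = 259.394 min and T_ss = T_in − Q̇/(ṁ c_p) = 26.0490 °C.
T approaches T_ss exponentially: T(t) = T_ss + (T₀ − T_ss) e^(−t/τ).
T(643.2) = 26.0490 + (-5.62904)·e^(−643.2/259.394) = 26.0490 + (-5.62904)·0.0837750 = 25.5775 °C.

25.58 °C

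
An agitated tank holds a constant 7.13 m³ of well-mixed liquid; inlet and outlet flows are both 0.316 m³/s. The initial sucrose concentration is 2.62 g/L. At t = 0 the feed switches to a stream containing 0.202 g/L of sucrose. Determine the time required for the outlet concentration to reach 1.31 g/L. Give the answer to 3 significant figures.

17.6 s

Species balance: V dC/dt = Q(C_in − C) ⇒ τ = V/Q = 22.563 s.
C(t) = C_in + (C₀ − C_in) e^(−t/τ). Set C = 1.31 and solve for t:
e^(−t/τ) = (C − C_in)/(C₀ − C_in) = (1.31 − 0.202)/(2.62 − 0.202) = 0.45823
t = −τ ln(…) = 22.563 × 0.78038 = 17.608 s.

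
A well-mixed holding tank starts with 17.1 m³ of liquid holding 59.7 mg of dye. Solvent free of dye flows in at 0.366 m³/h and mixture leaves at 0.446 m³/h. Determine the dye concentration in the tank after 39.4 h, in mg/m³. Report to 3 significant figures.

Let m(t) be the amount of dye. Volume: V(t) = V₀ + (Q_in − Q_out) t = 17.1 − 0.080000 t; V(39.4) = 13.948 m³.
Species balance (pure solvent in): dm/dt = −Q_out · m/V(t).
Separate: dm/m = −Q_out dt/V(t) ⇒ ln(m/m₀) = −(Q_out/(Q_in−Q_out)) ln(V/V₀).
m = m₀ (V₀/V)^(Q_out/(Q_in−Q_out)) = 59.7 × (17.1/13.948)^(-5.5750) = 19.172 mg.
C = m/V = 19.172/13.948 = 1.3746 mg/m³.

1.37 mg/m³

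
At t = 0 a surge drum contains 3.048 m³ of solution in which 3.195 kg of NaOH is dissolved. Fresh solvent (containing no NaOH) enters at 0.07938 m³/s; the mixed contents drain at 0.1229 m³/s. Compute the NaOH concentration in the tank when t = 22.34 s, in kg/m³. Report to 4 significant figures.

0.5202 kg/m³

Let m(t) be the amount of NaOH. Volume: V(t) = V₀ + (Q_in − Q_out) t = 3.048 − 0.0435200 t; V(22.34) = 2.07576 m³.
No NaOH enters, so dm/dt = −Q_out · (m/V).
Separate: dm/m = −Q_out dt/V(t) ⇒ ln(m/m₀) = −(Q_out/(Q_in−Q_out)) ln(V/V₀).
m = m₀ (V₀/V)^(Q_out/(Q_in−Q_out)) = 3.195 × (3.048/2.07576)^(-2.82399) = 1.07975 kg.
C = m/V = 1.07975/2.07576 = 0.520172 kg/m³.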